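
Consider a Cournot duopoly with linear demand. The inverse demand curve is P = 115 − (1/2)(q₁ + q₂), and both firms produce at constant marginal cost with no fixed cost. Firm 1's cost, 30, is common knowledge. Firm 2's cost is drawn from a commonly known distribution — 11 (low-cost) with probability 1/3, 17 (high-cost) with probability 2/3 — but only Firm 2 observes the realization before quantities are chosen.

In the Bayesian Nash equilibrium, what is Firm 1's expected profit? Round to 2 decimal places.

1088.89

Type-c best response for Firm 2: q₂(c) = (115 − c) − q₁/2.
Firm 1 maximizes expected profit; its first-order condition is 115 − q₁ − (1/2)E[q₂] − 30 = 0.
Substituting E[q₂] and solving: E[c₂] = 15, so q₁ = (115 − 2·30 + 15)/(3/2) = 46.6667.
E[P] = 115 − (1/2)·(q₁ + E[q₂]) = 53.3333; Firm 1's expected profit = (E[P] − 30)·q₁ = (53.3333 − 30)·46.6667 = 1088.89.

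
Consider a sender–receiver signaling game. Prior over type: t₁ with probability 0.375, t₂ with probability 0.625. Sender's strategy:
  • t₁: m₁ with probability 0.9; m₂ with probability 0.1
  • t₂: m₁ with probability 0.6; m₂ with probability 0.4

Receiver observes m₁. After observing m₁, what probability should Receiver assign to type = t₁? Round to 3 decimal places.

0.474

Apply Bayes' rule using the sender's strategy as the likelihood.
P(m₁) = 0.375·0.9 + 0.625·0.6 = 0.7125
P(t₁ | m₁) = (0.375·0.9) / 0.7125 = 0.3375 / 0.7125 = 0.473684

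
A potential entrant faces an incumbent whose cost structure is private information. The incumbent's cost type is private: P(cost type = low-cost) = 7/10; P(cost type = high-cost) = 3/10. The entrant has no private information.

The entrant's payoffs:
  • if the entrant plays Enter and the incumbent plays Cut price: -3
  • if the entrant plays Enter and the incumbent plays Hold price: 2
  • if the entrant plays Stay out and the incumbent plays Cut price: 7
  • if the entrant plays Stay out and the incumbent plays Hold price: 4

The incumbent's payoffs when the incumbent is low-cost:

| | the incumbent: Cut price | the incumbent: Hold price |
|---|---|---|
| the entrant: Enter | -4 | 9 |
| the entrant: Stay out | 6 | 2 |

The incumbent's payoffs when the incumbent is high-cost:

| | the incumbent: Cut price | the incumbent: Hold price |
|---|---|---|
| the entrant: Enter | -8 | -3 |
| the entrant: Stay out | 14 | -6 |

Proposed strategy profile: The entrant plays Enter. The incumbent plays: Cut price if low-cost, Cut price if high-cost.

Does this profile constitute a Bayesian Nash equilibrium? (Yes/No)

The entrant plays Enter: E[Enter] = 7/10·(-3) + 3/10·(-3) = -3; E[Stay out] = 7. Not best-responding. ✗
The incumbent (cost type low-cost), facing Enter: Cut price gives -4, Hold price gives 9. Proposed Cut price is not best — profitable deviation exists. ✗
The incumbent (cost type high-cost), facing Enter: Cut price gives -8, Hold price gives -3. Proposed Cut price is not best — profitable deviation exists. ✗

No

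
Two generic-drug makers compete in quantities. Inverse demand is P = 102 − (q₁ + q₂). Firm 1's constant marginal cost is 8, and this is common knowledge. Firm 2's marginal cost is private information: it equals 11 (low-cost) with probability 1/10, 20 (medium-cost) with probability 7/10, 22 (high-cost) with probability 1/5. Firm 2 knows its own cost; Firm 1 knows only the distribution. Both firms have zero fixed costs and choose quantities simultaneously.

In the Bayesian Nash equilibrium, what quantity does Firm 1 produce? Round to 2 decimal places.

35.17

Firm 2 with cost c maximizes (102 − (q₁+q₂) − c)·q₂, giving q₂(c) = (102 − c − q₁)/2.
E[c₂] = 1/10·11 + 7/10·20 + 1/5·22 = 19.5
Firm 1's FOC against E[q₂] yields q₁ = (102 − 2·8 + E[c₂])/3 = (102 − 16 + 19.5)/3 = 35.1667.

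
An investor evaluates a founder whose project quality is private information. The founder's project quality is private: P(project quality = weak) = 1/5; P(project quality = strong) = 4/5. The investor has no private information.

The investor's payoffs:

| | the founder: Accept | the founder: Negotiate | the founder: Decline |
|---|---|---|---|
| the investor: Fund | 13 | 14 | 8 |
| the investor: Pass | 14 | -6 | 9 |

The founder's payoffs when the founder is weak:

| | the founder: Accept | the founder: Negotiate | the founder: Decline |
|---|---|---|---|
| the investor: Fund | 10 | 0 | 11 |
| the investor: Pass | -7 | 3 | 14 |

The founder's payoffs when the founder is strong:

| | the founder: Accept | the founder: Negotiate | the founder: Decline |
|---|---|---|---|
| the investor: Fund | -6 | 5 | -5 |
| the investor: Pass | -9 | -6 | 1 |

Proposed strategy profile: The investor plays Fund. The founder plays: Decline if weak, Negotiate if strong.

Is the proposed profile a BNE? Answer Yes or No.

Yes

A profile is a BNE iff every type of every player is best-responding given beliefs about the other side.
The investor plays Fund: E[Fund] = 1/5·(8) + 4/5·(14) = 64/5; E[Pass] = -3. Best-responding. ✓
The founder (project quality weak), facing Fund: Accept gives 10, Negotiate gives 0, Decline gives 11. Proposed Decline is best. ✓
The founder (project quality strong), facing Fund: Accept gives -6, Negotiate gives 5, Decline gives -5. Proposed Negotiate is best. ✓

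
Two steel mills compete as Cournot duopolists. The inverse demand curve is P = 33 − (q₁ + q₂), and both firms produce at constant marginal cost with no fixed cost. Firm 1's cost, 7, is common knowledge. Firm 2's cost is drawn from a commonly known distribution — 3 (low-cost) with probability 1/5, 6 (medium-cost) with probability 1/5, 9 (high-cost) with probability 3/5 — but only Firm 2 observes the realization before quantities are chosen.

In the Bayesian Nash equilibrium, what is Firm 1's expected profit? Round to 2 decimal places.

Firm 2 with cost c maximizes (33 − (q₁+q₂) − c)·q₂, giving q₂(c) = (33 − c − q₁)/2.
E[c₂] = 1/5·3 + 1/5·6 + 3/5·9 = 7.2
Firm 1's FOC against E[q₂] yields q₁ = (33 − 2·7 + E[c₂])/3 = (33 − 14 + 7.2)/3 = 8.73333.
E[P] = 33 − (q₁ + E[q₂]) = 15.7333; Firm 1's expected profit = (E[P] − 7)·q₁ = (15.7333 − 7)·8.73333 = 76.2711.

76.27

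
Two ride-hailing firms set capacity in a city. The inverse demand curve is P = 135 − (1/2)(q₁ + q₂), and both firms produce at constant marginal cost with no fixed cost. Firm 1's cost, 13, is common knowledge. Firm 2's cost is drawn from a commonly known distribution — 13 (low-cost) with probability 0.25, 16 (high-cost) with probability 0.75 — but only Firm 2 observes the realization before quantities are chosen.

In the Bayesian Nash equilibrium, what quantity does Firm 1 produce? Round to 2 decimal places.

Type-c best response for Firm 2: q₂(c) = (135 − c) − q₁/2.
Firm 1 maximizes expected profit; its first-order condition is 135 − q₁ − (1/2)E[q₂] − 13 = 0.
Substituting E[q₂] and solving: E[c₂] = 15.25, so q₁ = (135 − 2·13 + 15.25)/(3/2) = 82.8333.

82.83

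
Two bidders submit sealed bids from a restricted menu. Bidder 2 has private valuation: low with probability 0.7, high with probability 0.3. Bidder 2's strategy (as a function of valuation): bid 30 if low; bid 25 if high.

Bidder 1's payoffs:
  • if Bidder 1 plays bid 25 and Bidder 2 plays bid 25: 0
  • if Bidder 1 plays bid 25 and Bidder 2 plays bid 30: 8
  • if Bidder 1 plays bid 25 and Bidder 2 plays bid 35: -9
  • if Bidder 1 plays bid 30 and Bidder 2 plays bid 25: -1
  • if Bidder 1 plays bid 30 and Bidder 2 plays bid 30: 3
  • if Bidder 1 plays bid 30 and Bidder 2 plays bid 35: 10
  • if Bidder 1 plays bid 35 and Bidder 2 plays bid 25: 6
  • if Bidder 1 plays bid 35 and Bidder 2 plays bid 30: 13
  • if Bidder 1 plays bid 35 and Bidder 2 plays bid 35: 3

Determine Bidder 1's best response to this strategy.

E[bid 25] = 0.7·(8) + 0.3·(0) = 5.6
E[bid 30] = 0.7·(3) + 0.3·(-1) = 1.8
E[bid 35] = 0.7·(13) + 0.3·(6) = 10.9
Best response: bid 35 (10.9 is the largest).

bid 35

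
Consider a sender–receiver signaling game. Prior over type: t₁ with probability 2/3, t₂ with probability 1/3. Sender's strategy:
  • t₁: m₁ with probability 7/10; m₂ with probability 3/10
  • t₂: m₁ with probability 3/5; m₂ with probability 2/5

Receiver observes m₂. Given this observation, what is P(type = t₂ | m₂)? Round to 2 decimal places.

0.40

Apply Bayes' rule using the sender's strategy as the likelihood.
P(m₂) = (2/3)·(3/10) + (1/3)·(2/5) = 1/3
P(t₂ | m₂) = ((1/3)·(2/5)) / (1/3) = (2/15) / (1/3) = 2/5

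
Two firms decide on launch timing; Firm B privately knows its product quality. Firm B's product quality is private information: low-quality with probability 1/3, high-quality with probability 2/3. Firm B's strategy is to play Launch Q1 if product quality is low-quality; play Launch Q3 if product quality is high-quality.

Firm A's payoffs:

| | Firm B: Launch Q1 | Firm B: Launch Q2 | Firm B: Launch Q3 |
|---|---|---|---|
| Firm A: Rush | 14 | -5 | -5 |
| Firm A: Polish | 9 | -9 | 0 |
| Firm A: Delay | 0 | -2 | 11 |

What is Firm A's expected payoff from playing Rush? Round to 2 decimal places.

1.33

Take the expectation over Firm B's product quality, weighting each type's action by its prior probability.
E[Rush] = 1/3·14 + 2/3·(-5) = 14/3 + (-10/3) = 4/3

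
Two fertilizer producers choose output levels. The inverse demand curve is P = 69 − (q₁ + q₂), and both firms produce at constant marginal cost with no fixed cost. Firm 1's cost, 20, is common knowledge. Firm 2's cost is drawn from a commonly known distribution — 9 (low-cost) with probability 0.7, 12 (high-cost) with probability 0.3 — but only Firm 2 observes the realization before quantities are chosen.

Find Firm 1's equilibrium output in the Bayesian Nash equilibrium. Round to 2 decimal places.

Type-c best response for Firm 2: q₂(c) = (69 − c)/2 − q₁/2.
Firm 1 maximizes expected profit; its first-order condition is 69 − 2q₁ − E[q₂] − 20 = 0.
Substituting E[q₂] and solving: E[c₂] = 9.9, so q₁ = (69 − 2·20 + 9.9)/3 = 12.9667.

12.97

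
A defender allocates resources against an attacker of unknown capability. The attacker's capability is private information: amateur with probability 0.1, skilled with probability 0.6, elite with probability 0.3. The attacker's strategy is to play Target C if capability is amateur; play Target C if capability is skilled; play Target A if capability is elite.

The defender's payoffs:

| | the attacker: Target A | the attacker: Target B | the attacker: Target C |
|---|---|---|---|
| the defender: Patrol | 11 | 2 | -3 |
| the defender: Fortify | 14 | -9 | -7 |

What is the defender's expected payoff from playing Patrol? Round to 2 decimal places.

1.20

E[Patrol] = 0.1·(-3) + 0.6·(-3) + 0.3·11 = (-0.3) + (-1.8) + 3.3 = 1.2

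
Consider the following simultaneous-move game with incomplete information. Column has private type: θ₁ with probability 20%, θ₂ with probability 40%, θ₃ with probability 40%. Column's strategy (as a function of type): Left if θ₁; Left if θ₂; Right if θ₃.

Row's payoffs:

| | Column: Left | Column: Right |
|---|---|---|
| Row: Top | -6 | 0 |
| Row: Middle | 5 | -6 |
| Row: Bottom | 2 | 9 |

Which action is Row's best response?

Bottom

E[Top] = 0.2·(-6) + 0.4·(-6) + 0.4·(0) = -3.6
E[Middle] = 0.2·(5) + 0.4·(5) + 0.4·(-6) = 0.6
E[Bottom] = 0.2·(2) + 0.4·(2) + 0.4·(9) = 4.8
Best response: Bottom (4.8 is the largest).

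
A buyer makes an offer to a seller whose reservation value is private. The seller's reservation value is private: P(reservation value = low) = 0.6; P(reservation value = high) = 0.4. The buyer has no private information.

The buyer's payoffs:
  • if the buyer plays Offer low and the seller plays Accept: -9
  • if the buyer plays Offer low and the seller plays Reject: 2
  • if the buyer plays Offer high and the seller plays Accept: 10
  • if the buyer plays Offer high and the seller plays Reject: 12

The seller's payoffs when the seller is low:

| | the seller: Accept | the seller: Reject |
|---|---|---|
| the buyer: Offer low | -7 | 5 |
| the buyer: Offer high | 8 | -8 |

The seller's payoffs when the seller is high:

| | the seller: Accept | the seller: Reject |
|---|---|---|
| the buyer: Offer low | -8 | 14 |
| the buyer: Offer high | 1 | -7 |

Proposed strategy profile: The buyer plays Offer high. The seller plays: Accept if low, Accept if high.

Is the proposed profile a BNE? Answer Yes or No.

Yes

A profile is a BNE iff every type of every player is best-responding given beliefs about the other side.
The buyer plays Offer high: E[Offer high] = 0.6·(10) + 0.4·(10) = 10; E[Offer low] = -9. Best-responding. ✓
The seller (reservation value low), facing Offer high: Accept gives 8, Reject gives -8. Proposed Accept is best. ✓
The seller (reservation value high), facing Offer high: Accept gives 1, Reject gives -7. Proposed Accept is best. ✓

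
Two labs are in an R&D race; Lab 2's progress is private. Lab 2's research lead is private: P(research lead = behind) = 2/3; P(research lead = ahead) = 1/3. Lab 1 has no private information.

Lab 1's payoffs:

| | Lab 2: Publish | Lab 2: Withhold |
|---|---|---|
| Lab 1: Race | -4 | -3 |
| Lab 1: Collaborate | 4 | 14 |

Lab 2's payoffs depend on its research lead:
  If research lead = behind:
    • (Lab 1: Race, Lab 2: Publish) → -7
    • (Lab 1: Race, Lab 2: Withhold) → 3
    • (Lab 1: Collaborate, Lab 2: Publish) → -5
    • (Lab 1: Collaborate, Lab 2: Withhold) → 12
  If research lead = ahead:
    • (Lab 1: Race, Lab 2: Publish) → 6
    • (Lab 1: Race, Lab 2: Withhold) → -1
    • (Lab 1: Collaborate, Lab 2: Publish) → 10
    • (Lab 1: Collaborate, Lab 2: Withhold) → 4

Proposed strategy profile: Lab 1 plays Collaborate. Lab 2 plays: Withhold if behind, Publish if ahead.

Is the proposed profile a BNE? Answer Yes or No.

Lab 1 plays Collaborate: E[Collaborate] = 2/3·(14) + 1/3·(4) = 32/3; E[Race] = -10/3. Best-responding. ✓
Lab 2 (research lead behind), facing Collaborate: Publish gives -5, Withhold gives 12. Proposed Withhold is best. ✓
Lab 2 (research lead ahead), facing Collaborate: Publish gives 10, Withhold gives 4. Proposed Publish is best. ✓

Yes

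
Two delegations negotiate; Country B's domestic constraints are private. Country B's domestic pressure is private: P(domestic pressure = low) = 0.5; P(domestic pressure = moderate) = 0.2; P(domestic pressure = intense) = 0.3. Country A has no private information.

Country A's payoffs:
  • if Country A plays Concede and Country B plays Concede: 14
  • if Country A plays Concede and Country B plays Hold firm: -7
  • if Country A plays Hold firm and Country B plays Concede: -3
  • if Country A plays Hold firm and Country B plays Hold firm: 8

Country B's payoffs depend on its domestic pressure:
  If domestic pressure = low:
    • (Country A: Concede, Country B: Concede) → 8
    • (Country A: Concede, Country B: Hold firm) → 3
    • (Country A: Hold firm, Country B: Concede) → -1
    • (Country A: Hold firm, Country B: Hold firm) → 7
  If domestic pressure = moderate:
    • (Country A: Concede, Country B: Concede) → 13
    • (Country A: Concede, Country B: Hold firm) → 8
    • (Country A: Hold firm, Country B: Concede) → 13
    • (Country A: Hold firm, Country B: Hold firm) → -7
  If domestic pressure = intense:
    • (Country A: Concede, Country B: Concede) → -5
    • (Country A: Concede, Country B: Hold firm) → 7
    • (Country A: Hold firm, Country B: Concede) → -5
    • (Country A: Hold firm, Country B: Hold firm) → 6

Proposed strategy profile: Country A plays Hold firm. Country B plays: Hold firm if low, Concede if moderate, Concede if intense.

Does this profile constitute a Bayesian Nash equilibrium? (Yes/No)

No

A profile is a BNE iff every type of every player is best-responding given beliefs about the other side.
Country A plays Hold firm: E[Hold firm] = 0.5·(8) + 0.2·(-3) + 0.3·(-3) = 2.5; E[Concede] = 3.5. Not best-responding. ✗
Country B (domestic pressure low), facing Hold firm: Concede gives -1, Hold firm gives 7. Proposed Hold firm is best. ✓
Country B (domestic pressure moderate), facing Hold firm: Concede gives 13, Hold firm gives -7. Proposed Concede is best. ✓
Country B (domestic pressure intense), facing Hold firm: Concede gives -5, Hold firm gives 6. Proposed Concede is not best — profitable deviation exists. ✗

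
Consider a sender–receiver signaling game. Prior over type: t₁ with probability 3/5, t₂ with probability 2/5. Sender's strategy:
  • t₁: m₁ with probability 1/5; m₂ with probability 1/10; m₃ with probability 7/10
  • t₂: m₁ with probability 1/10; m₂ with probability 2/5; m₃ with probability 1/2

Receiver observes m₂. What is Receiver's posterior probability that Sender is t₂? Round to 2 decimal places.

Apply Bayes' rule using the sender's strategy as the likelihood.
P(m₂) = (3/5)·(1/10) + (2/5)·(2/5) = 11/50
P(t₂ | m₂) = ((2/5)·(2/5)) / (11/50) = (4/25) / (11/50) = 8/11

0.73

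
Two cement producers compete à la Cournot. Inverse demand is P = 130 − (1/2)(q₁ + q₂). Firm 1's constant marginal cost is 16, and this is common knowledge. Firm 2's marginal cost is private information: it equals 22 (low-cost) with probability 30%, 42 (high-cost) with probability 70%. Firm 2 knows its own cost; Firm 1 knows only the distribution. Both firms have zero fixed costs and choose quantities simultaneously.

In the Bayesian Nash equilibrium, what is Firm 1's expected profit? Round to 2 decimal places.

Type-c best response for Firm 2: q₂(c) = (130 − c) − q₁/2.
Firm 1 maximizes expected profit; its first-order condition is 130 − q₁ − (1/2)E[q₂] − 16 = 0.
Substituting E[q₂] and solving: E[c₂] = 36, so q₁ = (130 − 2·16 + 36)/(3/2) = 89.3333.
E[P] = 130 − (1/2)·(q₁ + E[q₂]) = 60.6667; Firm 1's expected profit = (E[P] − 16)·q₁ = (60.6667 − 16)·89.3333 = 3990.22.

3990.22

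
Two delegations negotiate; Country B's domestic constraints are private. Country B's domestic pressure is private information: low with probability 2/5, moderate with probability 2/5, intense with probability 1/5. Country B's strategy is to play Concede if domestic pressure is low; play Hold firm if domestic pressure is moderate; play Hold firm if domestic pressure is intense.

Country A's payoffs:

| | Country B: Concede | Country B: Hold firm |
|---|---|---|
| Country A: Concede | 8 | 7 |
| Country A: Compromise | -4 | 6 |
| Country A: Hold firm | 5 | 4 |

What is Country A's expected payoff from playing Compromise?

E[Compromise] = 2/5·(-4) + 2/5·6 + 1/5·6 = (-8/5) + 12/5 + 6/5 = 2

2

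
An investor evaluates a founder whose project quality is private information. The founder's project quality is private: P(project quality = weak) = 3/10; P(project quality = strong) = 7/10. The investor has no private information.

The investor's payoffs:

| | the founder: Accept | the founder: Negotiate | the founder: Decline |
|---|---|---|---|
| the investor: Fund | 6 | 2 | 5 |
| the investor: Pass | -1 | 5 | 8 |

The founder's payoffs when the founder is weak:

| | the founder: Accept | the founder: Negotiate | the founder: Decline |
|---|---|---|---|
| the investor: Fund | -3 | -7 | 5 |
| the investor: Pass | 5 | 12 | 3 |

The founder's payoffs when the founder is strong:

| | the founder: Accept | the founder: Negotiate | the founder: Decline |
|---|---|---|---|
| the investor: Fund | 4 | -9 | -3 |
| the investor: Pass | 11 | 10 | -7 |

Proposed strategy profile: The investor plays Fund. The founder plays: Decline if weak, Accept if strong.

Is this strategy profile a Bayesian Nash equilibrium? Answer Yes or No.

A profile is a BNE iff every type of every player is best-responding given beliefs about the other side.
The investor plays Fund: E[Fund] = 3/10·(5) + 7/10·(6) = 57/10; E[Pass] = 17/10. Best-responding. ✓
The founder (project quality weak), facing Fund: Accept gives -3, Negotiate gives -7, Decline gives 5. Proposed Decline is best. ✓
The founder (project quality strong), facing Fund: Accept gives 4, Negotiate gives -9, Decline gives -3. Proposed Accept is best. ✓

Yes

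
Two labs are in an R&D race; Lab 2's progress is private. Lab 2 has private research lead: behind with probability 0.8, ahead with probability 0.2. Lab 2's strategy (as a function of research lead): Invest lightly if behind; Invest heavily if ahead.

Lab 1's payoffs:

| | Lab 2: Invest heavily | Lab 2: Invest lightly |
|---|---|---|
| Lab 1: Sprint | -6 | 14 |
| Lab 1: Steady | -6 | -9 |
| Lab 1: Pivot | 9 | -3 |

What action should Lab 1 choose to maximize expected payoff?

Sprint

Compute Lab 1's expected payoff for each action, taking the expectation over Lab 2's type.
E[Sprint] = 0.8·(14) + 0.2·(-6) = 10
E[Steady] = 0.8·(-9) + 0.2·(-6) = -8.4
E[Pivot] = 0.8·(-3) + 0.2·(9) = -0.6
Best response: Sprint (10 is the largest).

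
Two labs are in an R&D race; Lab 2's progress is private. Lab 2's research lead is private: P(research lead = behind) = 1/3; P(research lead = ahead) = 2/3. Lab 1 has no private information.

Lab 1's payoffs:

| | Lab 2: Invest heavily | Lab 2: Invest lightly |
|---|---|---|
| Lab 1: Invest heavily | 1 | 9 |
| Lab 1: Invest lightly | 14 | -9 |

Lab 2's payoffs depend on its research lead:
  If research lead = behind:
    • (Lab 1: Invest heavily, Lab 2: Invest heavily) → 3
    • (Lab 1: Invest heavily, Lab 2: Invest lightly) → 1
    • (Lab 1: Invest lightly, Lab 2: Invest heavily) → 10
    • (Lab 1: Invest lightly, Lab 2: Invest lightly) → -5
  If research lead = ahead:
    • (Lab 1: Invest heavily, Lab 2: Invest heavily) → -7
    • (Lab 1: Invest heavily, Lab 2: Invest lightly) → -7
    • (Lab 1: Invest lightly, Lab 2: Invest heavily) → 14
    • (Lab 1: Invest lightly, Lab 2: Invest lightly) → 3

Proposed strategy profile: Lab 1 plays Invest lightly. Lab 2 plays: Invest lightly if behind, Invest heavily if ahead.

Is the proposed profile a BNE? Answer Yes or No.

No

Lab 1 plays Invest lightly: E[Invest lightly] = 1/3·(-9) + 2/3·(14) = 19/3; E[Invest heavily] = 11/3. Best-responding. ✓
Lab 2 (research lead behind), facing Invest lightly: Invest heavily gives 10, Invest lightly gives -5. Proposed Invest lightly is not best — profitable deviation exists. ✗
Lab 2 (research lead ahead), facing Invest lightly: Invest heavily gives 14, Invest lightly gives 3. Proposed Invest heavily is best. ✓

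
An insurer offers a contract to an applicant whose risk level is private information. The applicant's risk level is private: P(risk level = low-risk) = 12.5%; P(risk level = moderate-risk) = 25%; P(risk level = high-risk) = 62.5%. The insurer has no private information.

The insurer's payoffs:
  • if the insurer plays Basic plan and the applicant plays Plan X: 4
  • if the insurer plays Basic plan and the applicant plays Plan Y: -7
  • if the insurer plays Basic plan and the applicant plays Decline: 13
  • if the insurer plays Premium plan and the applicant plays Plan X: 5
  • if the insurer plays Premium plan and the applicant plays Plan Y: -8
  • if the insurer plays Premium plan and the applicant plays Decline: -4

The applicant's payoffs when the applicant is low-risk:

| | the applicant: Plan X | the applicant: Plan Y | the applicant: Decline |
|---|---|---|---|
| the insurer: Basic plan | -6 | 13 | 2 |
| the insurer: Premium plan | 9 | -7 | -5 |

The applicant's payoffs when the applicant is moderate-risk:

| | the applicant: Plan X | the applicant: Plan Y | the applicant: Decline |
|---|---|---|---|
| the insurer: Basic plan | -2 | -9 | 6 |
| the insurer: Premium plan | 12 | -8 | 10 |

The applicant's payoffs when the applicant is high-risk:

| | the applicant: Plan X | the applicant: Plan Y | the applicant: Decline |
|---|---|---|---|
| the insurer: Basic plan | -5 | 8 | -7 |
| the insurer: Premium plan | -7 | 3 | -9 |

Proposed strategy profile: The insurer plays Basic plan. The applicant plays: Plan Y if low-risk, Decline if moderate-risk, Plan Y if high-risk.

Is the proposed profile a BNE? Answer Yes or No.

A profile is a BNE iff every type of every player is best-responding given beliefs about the other side.
The insurer plays Basic plan: E[Basic plan] = 0.125·(-7) + 0.25·(13) + 0.625·(-7) = -2; E[Premium plan] = -7. Best-responding. ✓
The applicant (risk level low-risk), facing Basic plan: Plan X gives -6, Plan Y gives 13, Decline gives 2. Proposed Plan Y is best. ✓
The applicant (risk level moderate-risk), facing Basic plan: Plan X gives -2, Plan Y gives -9, Decline gives 6. Proposed Decline is best. ✓
The applicant (risk level high-risk), facing Basic plan: Plan X gives -5, Plan Y gives 8, Decline gives -7. Proposed Plan Y is best. ✓

Yes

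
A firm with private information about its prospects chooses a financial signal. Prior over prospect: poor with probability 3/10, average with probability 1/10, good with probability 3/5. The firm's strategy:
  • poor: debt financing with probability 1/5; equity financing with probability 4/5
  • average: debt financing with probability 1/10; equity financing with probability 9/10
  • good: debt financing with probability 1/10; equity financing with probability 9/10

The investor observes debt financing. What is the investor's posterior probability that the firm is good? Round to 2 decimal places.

P(debt financing) = (3/10)·(1/5) + (1/10)·(1/10) + (3/5)·(1/10) = 13/100
P(good | debt financing) = ((3/5)·(1/10)) / (13/100) = (3/50) / (13/100) = 6/13

0.46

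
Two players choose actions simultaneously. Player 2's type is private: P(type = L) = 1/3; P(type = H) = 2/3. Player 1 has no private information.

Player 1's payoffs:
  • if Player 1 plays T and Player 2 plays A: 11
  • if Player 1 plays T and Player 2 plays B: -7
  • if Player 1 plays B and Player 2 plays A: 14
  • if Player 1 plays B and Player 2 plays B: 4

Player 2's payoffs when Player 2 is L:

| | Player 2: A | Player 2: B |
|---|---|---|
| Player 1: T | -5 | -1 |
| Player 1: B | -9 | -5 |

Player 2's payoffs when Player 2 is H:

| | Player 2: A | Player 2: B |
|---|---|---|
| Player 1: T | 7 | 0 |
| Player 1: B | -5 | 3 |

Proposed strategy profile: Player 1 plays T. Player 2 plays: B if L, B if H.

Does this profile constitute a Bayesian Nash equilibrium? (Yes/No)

No

A profile is a BNE iff every type of every player is best-responding given beliefs about the other side.
Player 1 plays T: E[T] = 1/3·(-7) + 2/3·(-7) = -7; E[B] = 4. Not best-responding. ✗
Player 2 (type L), facing T: A gives -5, B gives -1. Proposed B is best. ✓
Player 2 (type H), facing T: A gives 7, B gives 0. Proposed B is not best — profitable deviation exists. ✗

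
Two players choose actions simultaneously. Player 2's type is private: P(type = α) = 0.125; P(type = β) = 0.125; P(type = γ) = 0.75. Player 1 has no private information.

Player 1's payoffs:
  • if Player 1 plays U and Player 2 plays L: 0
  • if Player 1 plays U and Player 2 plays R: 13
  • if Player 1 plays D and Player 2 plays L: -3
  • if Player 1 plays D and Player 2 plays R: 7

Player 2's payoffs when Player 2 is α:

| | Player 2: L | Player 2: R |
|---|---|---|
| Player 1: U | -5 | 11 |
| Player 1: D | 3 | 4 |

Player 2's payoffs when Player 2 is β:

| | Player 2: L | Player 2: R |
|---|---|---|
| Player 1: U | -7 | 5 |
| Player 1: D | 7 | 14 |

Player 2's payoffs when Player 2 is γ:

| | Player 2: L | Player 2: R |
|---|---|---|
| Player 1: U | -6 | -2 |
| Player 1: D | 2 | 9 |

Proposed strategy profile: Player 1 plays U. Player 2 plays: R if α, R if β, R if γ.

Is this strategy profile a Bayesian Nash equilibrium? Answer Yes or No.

Player 1 plays U: E[U] = 0.125·(13) + 0.125·(13) + 0.75·(13) = 13; E[D] = 7. Best-responding. ✓
Player 2 (type α), facing U: L gives -5, R gives 11. Proposed R is best. ✓
Player 2 (type β), facing U: L gives -7, R gives 5. Proposed R is best. ✓
Player 2 (type γ), facing U: L gives -6, R gives -2. Proposed R is best. ✓

Yes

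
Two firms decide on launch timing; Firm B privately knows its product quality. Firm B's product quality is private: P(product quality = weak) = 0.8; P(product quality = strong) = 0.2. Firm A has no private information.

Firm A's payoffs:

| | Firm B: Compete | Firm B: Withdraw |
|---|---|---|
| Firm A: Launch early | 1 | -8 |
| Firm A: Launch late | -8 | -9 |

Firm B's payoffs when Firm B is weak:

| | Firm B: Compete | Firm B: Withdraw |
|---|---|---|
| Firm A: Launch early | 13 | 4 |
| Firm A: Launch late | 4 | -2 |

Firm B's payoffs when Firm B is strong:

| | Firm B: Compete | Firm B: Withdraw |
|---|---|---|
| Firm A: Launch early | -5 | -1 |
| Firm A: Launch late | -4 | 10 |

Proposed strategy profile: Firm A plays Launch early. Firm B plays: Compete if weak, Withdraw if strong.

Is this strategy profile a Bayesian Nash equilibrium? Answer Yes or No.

A profile is a BNE iff every type of every player is best-responding given beliefs about the other side.
Firm A plays Launch early: E[Launch early] = 0.8·(1) + 0.2·(-8) = -0.8; E[Launch late] = -8.2. Best-responding. ✓
Firm B (product quality weak), facing Launch early: Compete gives 13, Withdraw gives 4. Proposed Compete is best. ✓
Firm B (product quality strong), facing Launch early: Compete gives -5, Withdraw gives -1. Proposed Withdraw is best. ✓

Yes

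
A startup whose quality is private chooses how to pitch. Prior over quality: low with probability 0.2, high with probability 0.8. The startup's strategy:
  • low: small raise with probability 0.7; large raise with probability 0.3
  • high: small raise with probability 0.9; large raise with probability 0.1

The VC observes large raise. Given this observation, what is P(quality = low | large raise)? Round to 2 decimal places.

0.43

Apply Bayes' rule using the sender's strategy as the likelihood.
P(large raise) = 0.2·0.3 + 0.8·0.1 = 0.14
P(low | large raise) = (0.2·0.3) / 0.14 = 0.06 / 0.14 = 0.428571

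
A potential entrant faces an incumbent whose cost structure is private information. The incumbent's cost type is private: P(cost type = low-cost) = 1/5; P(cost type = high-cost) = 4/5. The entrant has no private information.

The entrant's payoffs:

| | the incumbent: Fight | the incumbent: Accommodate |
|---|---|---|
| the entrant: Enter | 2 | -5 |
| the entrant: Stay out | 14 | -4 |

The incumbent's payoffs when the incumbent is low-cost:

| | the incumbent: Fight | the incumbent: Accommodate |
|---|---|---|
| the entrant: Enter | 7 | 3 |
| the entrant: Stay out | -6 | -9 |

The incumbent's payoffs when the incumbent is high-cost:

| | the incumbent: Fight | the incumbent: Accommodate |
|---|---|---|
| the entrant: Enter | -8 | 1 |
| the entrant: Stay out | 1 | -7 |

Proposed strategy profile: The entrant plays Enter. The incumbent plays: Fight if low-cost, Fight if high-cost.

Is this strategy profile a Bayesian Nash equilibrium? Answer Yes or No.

The entrant plays Enter: E[Enter] = 1/5·(2) + 4/5·(2) = 2; E[Stay out] = 14. Not best-responding. ✗
The incumbent (cost type low-cost), facing Enter: Fight gives 7, Accommodate gives 3. Proposed Fight is best. ✓
The incumbent (cost type high-cost), facing Enter: Fight gives -8, Accommodate gives 1. Proposed Fight is not best — profitable deviation exists. ✗

No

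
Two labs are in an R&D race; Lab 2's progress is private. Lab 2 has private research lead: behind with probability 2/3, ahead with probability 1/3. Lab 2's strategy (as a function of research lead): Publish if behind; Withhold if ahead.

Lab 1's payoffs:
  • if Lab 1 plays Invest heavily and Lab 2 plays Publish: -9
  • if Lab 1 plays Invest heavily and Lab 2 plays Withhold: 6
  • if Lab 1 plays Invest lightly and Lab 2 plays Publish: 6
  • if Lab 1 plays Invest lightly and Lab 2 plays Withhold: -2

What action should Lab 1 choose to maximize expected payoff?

E[Invest heavily] = 2/3·(-9) + 1/3·(6) = -4
E[Invest lightly] = 2/3·(6) + 1/3·(-2) = 10/3
Best response: Invest lightly (10/3 is the largest).

Invest lightly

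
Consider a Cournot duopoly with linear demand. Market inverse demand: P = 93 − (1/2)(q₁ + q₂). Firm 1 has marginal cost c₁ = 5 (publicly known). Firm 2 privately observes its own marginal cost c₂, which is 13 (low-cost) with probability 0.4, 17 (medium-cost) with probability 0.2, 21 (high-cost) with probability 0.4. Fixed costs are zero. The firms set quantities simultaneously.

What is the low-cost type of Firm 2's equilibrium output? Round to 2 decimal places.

46.67

Each type of Firm 2 best-responds to q₁; Firm 1 best-responds to the expected q₂ over Firm 2's types.
Firm 2 with cost c maximizes (93 − (1/2)(q₁+q₂) − c)·q₂, giving q₂(c) = (93 − c − (1/2)q₁).
E[c₂] = 0.4·13 + 0.2·17 + 0.4·21 = 17
Firm 1's FOC against E[q₂] yields q₁ = (93 − 2·5 + E[c₂])/(3/2) = (93 − 10 + 17)/(3/2) = 66.6667.
q₂(low-cost) = (93 − 13 − (1/2)·66.6667) = 46.6667.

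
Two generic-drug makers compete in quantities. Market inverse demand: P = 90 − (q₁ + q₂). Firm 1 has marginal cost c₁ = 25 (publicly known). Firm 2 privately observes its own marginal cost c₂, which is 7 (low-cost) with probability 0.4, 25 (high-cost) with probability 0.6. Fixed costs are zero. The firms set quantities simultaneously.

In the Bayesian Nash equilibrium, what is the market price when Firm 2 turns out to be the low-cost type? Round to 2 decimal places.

38.87

Each type of Firm 2 best-responds to q₁; Firm 1 best-responds to the expected q₂ over Firm 2's types.
Firm 2 with cost c maximizes (90 − (q₁+q₂) − c)·q₂, giving q₂(c) = (90 − c − q₁)/2.
E[c₂] = 0.4·7 + 0.6·25 = 17.8
Firm 1's FOC against E[q₂] yields q₁ = (90 − 2·25 + E[c₂])/3 = (90 − 50 + 17.8)/3 = 19.2667.
q₂(low-cost) = 31.8667, so P = 90 − (19.2667 + 31.8667) = 38.8667.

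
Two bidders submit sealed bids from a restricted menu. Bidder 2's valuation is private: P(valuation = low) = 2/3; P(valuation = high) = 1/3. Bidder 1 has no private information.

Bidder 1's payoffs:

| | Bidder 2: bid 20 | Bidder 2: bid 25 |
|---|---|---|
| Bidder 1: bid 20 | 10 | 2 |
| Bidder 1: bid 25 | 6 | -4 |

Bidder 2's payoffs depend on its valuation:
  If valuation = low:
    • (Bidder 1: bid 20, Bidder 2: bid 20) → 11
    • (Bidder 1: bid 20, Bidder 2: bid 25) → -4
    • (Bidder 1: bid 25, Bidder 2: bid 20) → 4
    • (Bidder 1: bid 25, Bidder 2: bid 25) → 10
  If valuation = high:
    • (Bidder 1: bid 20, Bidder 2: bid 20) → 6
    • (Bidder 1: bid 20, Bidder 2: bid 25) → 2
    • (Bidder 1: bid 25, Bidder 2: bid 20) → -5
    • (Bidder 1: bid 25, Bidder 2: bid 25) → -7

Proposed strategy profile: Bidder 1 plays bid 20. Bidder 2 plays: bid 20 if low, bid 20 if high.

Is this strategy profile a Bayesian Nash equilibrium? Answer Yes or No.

Yes

Bidder 1 plays bid 20: E[bid 20] = 2/3·(10) + 1/3·(10) = 10; E[bid 25] = 6. Best-responding. ✓
Bidder 2 (valuation low), facing bid 20: bid 20 gives 11, bid 25 gives -4. Proposed bid 20 is best. ✓
Bidder 2 (valuation high), facing bid 20: bid 20 gives 6, bid 25 gives 2. Proposed bid 20 is best. ✓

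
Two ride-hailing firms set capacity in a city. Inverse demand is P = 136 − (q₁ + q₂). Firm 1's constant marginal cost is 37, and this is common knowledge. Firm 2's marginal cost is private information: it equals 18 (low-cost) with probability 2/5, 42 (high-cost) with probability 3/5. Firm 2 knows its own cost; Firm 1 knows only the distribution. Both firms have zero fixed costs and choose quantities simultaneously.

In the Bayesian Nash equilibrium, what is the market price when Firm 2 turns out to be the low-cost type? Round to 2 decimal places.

61.27

Firm 2 with cost c maximizes (136 − (q₁+q₂) − c)·q₂, giving q₂(c) = (136 − c − q₁)/2.
E[c₂] = 2/5·18 + 3/5·42 = 32.4
Firm 1's FOC against E[q₂] yields q₁ = (136 − 2·37 + E[c₂])/3 = (136 − 74 + 32.4)/3 = 31.4667.
q₂(low-cost) = 43.2667, so P = 136 − (31.4667 + 43.2667) = 61.2667.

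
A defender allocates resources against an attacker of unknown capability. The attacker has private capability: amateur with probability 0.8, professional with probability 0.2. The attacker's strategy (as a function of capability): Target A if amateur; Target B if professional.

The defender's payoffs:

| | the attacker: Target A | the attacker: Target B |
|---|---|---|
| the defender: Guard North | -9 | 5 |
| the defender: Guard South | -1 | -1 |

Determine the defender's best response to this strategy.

E[Guard North] = 0.8·(-9) + 0.2·(5) = -6.2
E[Guard South] = 0.8·(-1) + 0.2·(-1) = -1
Best response: Guard South (-1 is the largest).

Guard South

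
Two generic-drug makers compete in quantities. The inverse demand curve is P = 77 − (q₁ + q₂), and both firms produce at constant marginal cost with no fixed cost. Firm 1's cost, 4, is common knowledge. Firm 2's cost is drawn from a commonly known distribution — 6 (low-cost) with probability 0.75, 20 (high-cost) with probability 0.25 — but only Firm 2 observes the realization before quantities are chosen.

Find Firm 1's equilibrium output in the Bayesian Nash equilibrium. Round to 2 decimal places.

26.17

Each type of Firm 2 best-responds to q₁; Firm 1 best-responds to the expected q₂ over Firm 2's types.
Firm 2 with cost c maximizes (77 − (q₁+q₂) − c)·q₂, giving q₂(c) = (77 − c − q₁)/2.
E[c₂] = 0.75·6 + 0.25·20 = 9.5
Firm 1's FOC against E[q₂] yields q₁ = (77 − 2·4 + E[c₂])/3 = (77 − 8 + 9.5)/3 = 26.1667.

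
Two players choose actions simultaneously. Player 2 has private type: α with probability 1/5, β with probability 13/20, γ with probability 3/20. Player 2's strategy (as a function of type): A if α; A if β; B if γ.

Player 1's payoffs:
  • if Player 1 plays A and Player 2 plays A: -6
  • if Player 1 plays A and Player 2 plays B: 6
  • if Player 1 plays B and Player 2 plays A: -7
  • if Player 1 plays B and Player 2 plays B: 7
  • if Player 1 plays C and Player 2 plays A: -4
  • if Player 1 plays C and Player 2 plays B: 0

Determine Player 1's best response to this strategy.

E[A] = 1/5·(-6) + 13/20·(-6) + 3/20·(6) = -21/5
E[B] = 1/5·(-7) + 13/20·(-7) + 3/20·(7) = -49/10
E[C] = 1/5·(-4) + 13/20·(-4) + 3/20·(0) = -17/5
Best response: C (-17/5 is the largest).

C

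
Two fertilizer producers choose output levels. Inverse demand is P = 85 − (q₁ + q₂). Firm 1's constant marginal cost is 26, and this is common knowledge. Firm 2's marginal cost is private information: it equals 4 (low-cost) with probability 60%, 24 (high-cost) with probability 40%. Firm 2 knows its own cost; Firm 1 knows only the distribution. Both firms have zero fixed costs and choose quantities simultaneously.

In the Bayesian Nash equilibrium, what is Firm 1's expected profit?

Each type of Firm 2 best-responds to q₁; Firm 1 best-responds to the expected q₂ over Firm 2's types.
Firm 2 with cost c maximizes (85 − (q₁+q₂) − c)·q₂, giving q₂(c) = (85 − c − q₁)/2.
E[c₂] = 0.6·4 + 0.4·24 = 12
Firm 1's FOC against E[q₂] yields q₁ = (85 − 2·26 + E[c₂])/3 = (85 − 52 + 12)/3 = 15.
E[P] = 85 − (q₁ + E[q₂]) = 41; Firm 1's expected profit = (E[P] − 26)·q₁ = (41 − 26)·15 = 225.

225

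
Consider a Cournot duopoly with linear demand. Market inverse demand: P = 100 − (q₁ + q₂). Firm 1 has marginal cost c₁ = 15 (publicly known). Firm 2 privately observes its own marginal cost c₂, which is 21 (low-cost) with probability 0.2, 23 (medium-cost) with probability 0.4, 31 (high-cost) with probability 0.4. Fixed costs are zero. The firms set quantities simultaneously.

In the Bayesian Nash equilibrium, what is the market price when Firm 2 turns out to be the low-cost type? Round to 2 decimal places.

44.53

Each type of Firm 2 best-responds to q₁; Firm 1 best-responds to the expected q₂ over Firm 2's types.
Firm 2 with cost c maximizes (100 − (q₁+q₂) − c)·q₂, giving q₂(c) = (100 − c − q₁)/2.
E[c₂] = 0.2·21 + 0.4·23 + 0.4·31 = 25.8
Firm 1's FOC against E[q₂] yields q₁ = (100 − 2·15 + E[c₂])/3 = (100 − 30 + 25.8)/3 = 31.9333.
q₂(low-cost) = 23.5333, so P = 100 − (31.9333 + 23.5333) = 44.5333.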